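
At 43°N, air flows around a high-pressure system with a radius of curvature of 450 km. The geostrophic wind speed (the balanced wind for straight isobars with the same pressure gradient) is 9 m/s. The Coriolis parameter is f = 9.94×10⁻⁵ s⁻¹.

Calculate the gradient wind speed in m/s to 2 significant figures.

Around a high, pressure-gradient force acts outward with centrifugal, so Coriolis balances both:
fV = (1/ρ)|∂P/∂n| + V²/R  →  V² − fR·V + fR·V_g = 0
With fR = 9.94×10⁻⁵ × 450×10³ m = 44.7 m/s:
V = [fR − √((fR)² − 4 fR V_g)]/2 = [44.7 − √(44.7² − 4×44.7×9)]/2 = 12.5 m/s
Supergeostrophic (V > V_g = 9 m/s), as expected around a high.

12 m/s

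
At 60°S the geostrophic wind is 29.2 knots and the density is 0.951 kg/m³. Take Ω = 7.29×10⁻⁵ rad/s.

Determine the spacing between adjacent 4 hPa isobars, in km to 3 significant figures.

Coriolis parameter at 60°S:
f = 2Ω sin φ = 2 × 7.29×10⁻⁵ × sin 60° = 1.26×10⁻⁴ s⁻¹
Wind speed in SI: 29.2 knots = 15.0 m/s
Geostrophic balance rearranged: |∂P/∂n| = f ρ V_g
|∂P/∂n| = 1.26×10⁻⁴ × 0.951 × 15.0 = 1.80×10⁻³ Pa/m
Isobar spacing: Δn = ΔP/|∂P/∂n| = 400 Pa / 1.80×10⁻³ Pa/m = 221753 m ≈ 222 km

222 km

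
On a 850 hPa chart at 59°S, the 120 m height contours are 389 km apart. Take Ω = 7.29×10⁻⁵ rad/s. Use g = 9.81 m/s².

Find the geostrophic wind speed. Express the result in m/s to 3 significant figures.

24.2 m/s

Coriolis parameter at 59°S:
f = 2Ω sin φ = 2 × 7.29×10⁻⁵ × sin 59° = 1.25×10⁻⁴ s⁻¹
Height gradient: |∂Z/∂n| = 120 m / 389000 m = 3.08×10⁻⁴
On a pressure surface, geostrophic balance gives V_g = (g/f)|∂Z/∂n|:
V_g = 9.81 × 3.08×10⁻⁴ / 1.25×10⁻⁴ = 24.2 m/s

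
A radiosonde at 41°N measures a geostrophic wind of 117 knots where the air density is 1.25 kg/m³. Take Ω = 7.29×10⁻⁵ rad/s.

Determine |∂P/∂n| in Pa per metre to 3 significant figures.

Coriolis parameter at 41°N:
f = 2Ω sin φ = 2 × 7.29×10⁻⁵ × sin 41° = 9.57×10⁻⁵ s⁻¹
Wind speed in SI: 117 knots = 60.2 m/s
Geostrophic balance rearranged: |∂P/∂n| = f ρ V_g
|∂P/∂n| = 9.57×10⁻⁵ × 1.25 × 60.2 = 7.20×10⁻³ Pa/m

7.20×10⁻³ Pa/m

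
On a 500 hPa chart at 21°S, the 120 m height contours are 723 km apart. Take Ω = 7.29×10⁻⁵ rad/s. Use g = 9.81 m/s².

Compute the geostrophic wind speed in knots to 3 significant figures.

60.6 knots

Coriolis parameter at 21°S:
f = 2Ω sin φ = 2 × 7.29×10⁻⁵ × sin 21° = 5.23×10⁻⁵ s⁻¹
Height gradient: |∂Z/∂n| = 120 m / 723000 m = 1.66×10⁻⁴
On a pressure surface, geostrophic balance gives V_g = (g/f)|∂Z/∂n|:
V_g = 9.81 × 1.66×10⁻⁴ / 5.23×10⁻⁵ = 31.2 m/s
Converting: 31.2 m/s × 1.944 = 60.6 knots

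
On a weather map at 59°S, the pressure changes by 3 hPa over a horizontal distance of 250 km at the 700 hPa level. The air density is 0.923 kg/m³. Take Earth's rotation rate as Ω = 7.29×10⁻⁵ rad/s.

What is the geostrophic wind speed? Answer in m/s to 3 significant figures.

Coriolis parameter at 59°S:
f = 2Ω sin φ = 2 × 7.29×10⁻⁵ × sin 59° = 1.25×10⁻⁴ s⁻¹
Pressure gradient: |∂P/∂n| = 300 Pa / 250000 m = 1.20×10⁻³ Pa/m
Geostrophic balance (pressure-gradient force = Coriolis force):
V_g = (1/(fρ)) |∂P/∂n| = 1.20×10⁻³ / (1.25×10⁻⁴ × 0.923) = 10.4 m/s

10.4 m/s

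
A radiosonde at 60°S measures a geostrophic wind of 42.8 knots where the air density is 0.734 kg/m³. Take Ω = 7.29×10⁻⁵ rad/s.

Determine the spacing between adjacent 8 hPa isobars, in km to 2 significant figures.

390 km

Coriolis parameter at 60°S:
f = 2Ω sin φ = 2 × 7.29×10⁻⁵ × sin 60° = 1.26×10⁻⁴ s⁻¹
Wind speed in SI: 42.8 knots = 22.0 m/s
Geostrophic balance rearranged: |∂P/∂n| = f ρ V_g
|∂P/∂n| = 1.26×10⁻⁴ × 0.734 × 22.0 = 2.04×10⁻³ Pa/m
Isobar spacing: Δn = ΔP/|∂P/∂n| = 800 Pa / 2.04×10⁻³ Pa/m = 392034 m ≈ 390 km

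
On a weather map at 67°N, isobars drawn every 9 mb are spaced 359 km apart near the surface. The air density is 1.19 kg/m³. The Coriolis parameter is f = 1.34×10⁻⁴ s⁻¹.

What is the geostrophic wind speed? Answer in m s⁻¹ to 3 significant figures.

Pressure gradient: |∂P/∂n| = 900 Pa / 359000 m = 2.51×10⁻³ Pa/m
Geostrophic balance (pressure-gradient force = Coriolis force):
V_g = (1/(fρ)) |∂P/∂n| = 2.51×10⁻³ / (1.34×10⁻⁴ × 1.19) = 15.7 m/s

15.7 m s⁻¹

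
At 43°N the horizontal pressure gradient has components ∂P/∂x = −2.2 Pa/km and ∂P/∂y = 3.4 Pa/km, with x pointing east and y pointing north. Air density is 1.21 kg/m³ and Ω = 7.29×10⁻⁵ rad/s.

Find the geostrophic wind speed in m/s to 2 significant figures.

34 m/s

Coriolis parameter at 43°N:
f = 2Ω sin φ = 2 × 7.29×10⁻⁵ × sin 43° = 9.94×10⁻⁵ s⁻¹
Component geostrophic relations (x east, y north):
u_g = −(1/(fρ)) ∂P/∂y,  v_g = (1/(fρ)) ∂P/∂x
u_g = −(3.4×10⁻³)/(9.94×10⁻⁵ × 1.21) = −28.3 m/s;  v_g = (−2.2×10⁻³)/(9.94×10⁻⁵ × 1.21) = −18.3 m/s
|V_g| = √(u_g² + v_g²) = 33.7 m/s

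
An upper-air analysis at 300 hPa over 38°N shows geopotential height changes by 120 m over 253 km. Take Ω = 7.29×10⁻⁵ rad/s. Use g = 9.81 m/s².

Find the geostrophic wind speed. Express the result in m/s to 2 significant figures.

52 m/s

Coriolis parameter at 38°N:
f = 2Ω sin φ = 2 × 7.29×10⁻⁵ × sin 38° = 8.98×10⁻⁵ s⁻¹
Height gradient: |∂Z/∂n| = 120 m / 253000 m = 4.74×10⁻⁴
On a pressure surface, geostrophic balance gives V_g = (g/f)|∂Z/∂n|:
V_g = 9.81 × 4.74×10⁻⁴ / 8.98×10⁻⁵ = 51.8 m/s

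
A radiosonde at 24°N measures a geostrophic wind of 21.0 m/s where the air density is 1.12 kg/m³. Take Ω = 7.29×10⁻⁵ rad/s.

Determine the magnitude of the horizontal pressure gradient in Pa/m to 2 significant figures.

Coriolis parameter at 24°N:
f = 2Ω sin φ = 2 × 7.29×10⁻⁵ × sin 24° = 5.93×10⁻⁵ s⁻¹
Geostrophic balance rearranged: |∂P/∂n| = f ρ V_g
|∂P/∂n| = 5.93×10⁻⁵ × 1.12 × 21.0 = 1.39×10⁻³ Pa/m

1.4×10⁻³ Pa/m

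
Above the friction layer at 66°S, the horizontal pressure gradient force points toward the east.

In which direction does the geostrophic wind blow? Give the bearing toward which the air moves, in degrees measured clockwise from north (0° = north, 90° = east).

000°

The pressure-gradient force points toward the east (bearing 090°).
Geostrophic balance: in the Southern Hemisphere the Coriolis force deflects motion to the left, so the geostrophic wind blows 90° to the left of the pressure-gradient force (low pressure on the right).
Rotating 090° by 90° counterclockwise gives 000° — the wind blows toward the north.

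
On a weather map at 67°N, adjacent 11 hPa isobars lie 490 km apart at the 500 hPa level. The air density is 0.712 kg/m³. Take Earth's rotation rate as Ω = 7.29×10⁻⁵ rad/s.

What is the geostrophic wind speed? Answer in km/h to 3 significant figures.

84.6 km/h

Coriolis parameter at 67°N:
f = 2Ω sin φ = 2 × 7.29×10⁻⁵ × sin 67° = 1.34×10⁻⁴ s⁻¹
Pressure gradient: |∂P/∂n| = 1100 Pa / 490000 m = 2.24×10⁻³ Pa/m
Geostrophic balance (pressure-gradient force = Coriolis force):
V_g = (1/(fρ)) |∂P/∂n| = 2.24×10⁻³ / (1.34×10⁻⁴ × 0.712) = 23.5 m/s
Converting: 23.5 m/s × 3.6 = 84.6 km/h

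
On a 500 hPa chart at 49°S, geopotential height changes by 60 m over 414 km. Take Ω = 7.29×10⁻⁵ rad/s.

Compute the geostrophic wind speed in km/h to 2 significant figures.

Coriolis parameter at 49°S:
f = 2Ω sin φ = 2 × 7.29×10⁻⁵ × sin 49° = 1.10×10⁻⁴ s⁻¹
Height gradient: |∂Z/∂n| = 60 m / 414000 m = 1.45×10⁻⁴
On a pressure surface, geostrophic balance gives V_g = (g/f)|∂Z/∂n|:
V_g = 9.81 × 1.45×10⁻⁴ / 1.10×10⁻⁴ = 12.9 m/s
Converting: 12.9 m/s × 3.6 = 47 km/h

47 km/h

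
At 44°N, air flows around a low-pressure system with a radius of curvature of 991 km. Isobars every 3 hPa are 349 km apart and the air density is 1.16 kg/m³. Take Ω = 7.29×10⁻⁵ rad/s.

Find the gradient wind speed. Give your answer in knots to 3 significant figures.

Coriolis parameter at 44°N:
f = 2Ω sin φ = 2 × 7.29×10⁻⁵ × sin 44° = 1.01×10⁻⁴ s⁻¹
Pressure gradient: |∂P/∂n| = 300 Pa / 349000 m = 8.60×10⁻⁴ Pa/m
Geostrophic speed: V_g = |∂P/∂n|/(fρ) = 8.60×10⁻⁴/(1.01×10⁻⁴ × 1.16) = 7.32 m/s
Around a low, centrifugal force acts outward with Coriolis, so pressure-gradient force balances both:
(1/ρ)|∂P/∂n| = fV + V²/R  →  V² + fR·V − fR·V_g = 0
With fR = 1.01×10⁻⁴ × 991×10³ m = 100 m/s:
V = [−fR + √((fR)² + 4 fR V_g)]/2 = [−100 + √(100² + 4×100×7.32)]/2 = 6.85 m/s
Subgeostrophic (V < V_g = 7.32 m/s), as expected around a low.
Converting: 6.85 m/s × 1.944 = 13.3 knots

13.3 knots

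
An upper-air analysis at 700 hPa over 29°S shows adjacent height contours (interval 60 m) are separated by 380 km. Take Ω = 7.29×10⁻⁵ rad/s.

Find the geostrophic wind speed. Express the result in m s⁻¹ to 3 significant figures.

Coriolis parameter at 29°S:
f = 2Ω sin φ = 2 × 7.29×10⁻⁵ × sin 29° = 7.07×10⁻⁵ s⁻¹
Height gradient: |∂Z/∂n| = 60 m / 380000 m = 1.58×10⁻⁴
On a pressure surface, geostrophic balance gives V_g = (g/f)|∂Z/∂n|:
V_g = 9.81 × 1.58×10⁻⁴ / 7.07×10⁻⁵ = 21.9 m/s

21.9 m s⁻¹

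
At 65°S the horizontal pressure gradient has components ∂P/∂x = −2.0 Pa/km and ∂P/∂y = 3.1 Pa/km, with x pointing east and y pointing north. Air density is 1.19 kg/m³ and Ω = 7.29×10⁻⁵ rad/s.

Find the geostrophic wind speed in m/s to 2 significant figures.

Coriolis parameter at 65°S:
f = 2Ω sin φ = 2 × 7.29×10⁻⁵ × sin 65° = 1.32×10⁻⁴ s⁻¹
In the Southern Hemisphere f is negative: f = −1.32×10⁻⁴ s⁻¹.
Component geostrophic relations (x east, y north):
u_g = −(1/(fρ)) ∂P/∂y,  v_g = (1/(fρ)) ∂P/∂x
u_g = −(3.1×10⁻³)/(−1.32×10⁻⁴ × 1.19) = 19.7 m/s;  v_g = (−2.0×10⁻³)/(−1.32×10⁻⁴ × 1.19) = 12.7 m/s
|V_g| = √(u_g² + v_g²) = 23.5 m/s

23 m/s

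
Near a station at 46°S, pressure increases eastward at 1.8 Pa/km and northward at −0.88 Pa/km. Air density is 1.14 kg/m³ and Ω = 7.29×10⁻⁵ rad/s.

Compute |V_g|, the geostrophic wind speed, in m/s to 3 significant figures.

Coriolis parameter at 46°S:
f = 2Ω sin φ = 2 × 7.29×10⁻⁵ × sin 46° = 1.05×10⁻⁴ s⁻¹
In the Southern Hemisphere f is negative: f = −1.05×10⁻⁴ s⁻¹.
Component geostrophic relations (x east, y north):
u_g = −(1/(fρ)) ∂P/∂y,  v_g = (1/(fρ)) ∂P/∂x
u_g = −(−0.88×10⁻³)/(−1.05×10⁻⁴ × 1.14) = −7.36 m/s;  v_g = (1.8×10⁻³)/(−1.05×10⁻⁴ × 1.14) = −15.1 m/s
|V_g| = √(u_g² + v_g²) = 16.8 m/s

16.8 m/s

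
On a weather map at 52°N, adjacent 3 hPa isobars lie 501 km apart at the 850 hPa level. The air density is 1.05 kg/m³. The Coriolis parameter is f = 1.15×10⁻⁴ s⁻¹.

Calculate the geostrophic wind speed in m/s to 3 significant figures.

4.96 m/s

Pressure gradient: |∂P/∂n| = 300 Pa / 501000 m = 5.99×10⁻⁴ Pa/m
Geostrophic balance (pressure-gradient force = Coriolis force):
V_g = (1/(fρ)) |∂P/∂n| = 5.99×10⁻⁴ / (1.15×10⁻⁴ × 1.05) = 4.96 m/s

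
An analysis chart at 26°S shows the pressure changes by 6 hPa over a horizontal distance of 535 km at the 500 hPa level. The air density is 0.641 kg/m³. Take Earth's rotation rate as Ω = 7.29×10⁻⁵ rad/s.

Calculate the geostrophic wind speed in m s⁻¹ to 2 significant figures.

27 m s⁻¹

Coriolis parameter at 26°S:
f = 2Ω sin φ = 2 × 7.29×10⁻⁵ × sin 26° = 6.39×10⁻⁵ s⁻¹
Pressure gradient: |∂P/∂n| = 600 Pa / 535000 m = 1.12×10⁻³ Pa/m
Geostrophic balance (pressure-gradient force = Coriolis force):
V_g = (1/(fρ)) |∂P/∂n| = 1.12×10⁻³ / (6.39×10⁻⁵ × 0.641) = 27.4 m/s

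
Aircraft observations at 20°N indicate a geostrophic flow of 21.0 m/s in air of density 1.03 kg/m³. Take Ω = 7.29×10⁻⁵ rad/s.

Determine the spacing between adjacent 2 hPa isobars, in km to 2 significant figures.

Coriolis parameter at 20°N:
f = 2Ω sin φ = 2 × 7.29×10⁻⁵ × sin 20° = 4.99×10⁻⁵ s⁻¹
Geostrophic balance rearranged: |∂P/∂n| = f ρ V_g
|∂P/∂n| = 4.99×10⁻⁵ × 1.03 × 21.0 = 1.08×10⁻³ Pa/m
Isobar spacing: Δn = ΔP/|∂P/∂n| = 200 Pa / 1.08×10⁻³ Pa/m = 185423 m ≈ 190 km

190 km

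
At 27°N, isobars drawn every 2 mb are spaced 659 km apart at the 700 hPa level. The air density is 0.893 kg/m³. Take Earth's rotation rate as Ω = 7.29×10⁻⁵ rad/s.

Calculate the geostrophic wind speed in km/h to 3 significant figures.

Coriolis parameter at 27°N:
f = 2Ω sin φ = 2 × 7.29×10⁻⁵ × sin 27° = 6.62×10⁻⁵ s⁻¹
Pressure gradient: |∂P/∂n| = 200 Pa / 659000 m = 3.03×10⁻⁴ Pa/m
Geostrophic balance (pressure-gradient force = Coriolis force):
V_g = (1/(fρ)) |∂P/∂n| = 3.03×10⁻⁴ / (6.62×10⁻⁵ × 0.893) = 5.13 m/s
Converting: 5.13 m/s × 3.6 = 18.5 km/h

18.5 km/h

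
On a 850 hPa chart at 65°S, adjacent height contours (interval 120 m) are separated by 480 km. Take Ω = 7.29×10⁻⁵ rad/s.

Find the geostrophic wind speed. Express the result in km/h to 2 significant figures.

Coriolis parameter at 65°S:
f = 2Ω sin φ = 2 × 7.29×10⁻⁵ × sin 65° = 1.32×10⁻⁴ s⁻¹
Height gradient: |∂Z/∂n| = 120 m / 480000 m = 2.50×10⁻⁴
On a pressure surface, geostrophic balance gives V_g = (g/f)|∂Z/∂n|:
V_g = 9.81 × 2.50×10⁻⁴ / 1.32×10⁻⁴ = 18.6 m/s
Converting: 18.6 m/s × 3.6 = 67 km/h

67 km/h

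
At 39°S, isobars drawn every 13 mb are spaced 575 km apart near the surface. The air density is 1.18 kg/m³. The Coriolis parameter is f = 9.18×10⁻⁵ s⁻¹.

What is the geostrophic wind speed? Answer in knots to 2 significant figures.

Pressure gradient: |∂P/∂n| = 1300 Pa / 575000 m = 2.26×10⁻³ Pa/m
Geostrophic balance (pressure-gradient force = Coriolis force):
V_g = (1/(fρ)) |∂P/∂n| = 2.26×10⁻³ / (9.18×10⁻⁵ × 1.18) = 20.9 m/s
Converting: 20.9 m/s × 1.944 = 41 knots

41 knots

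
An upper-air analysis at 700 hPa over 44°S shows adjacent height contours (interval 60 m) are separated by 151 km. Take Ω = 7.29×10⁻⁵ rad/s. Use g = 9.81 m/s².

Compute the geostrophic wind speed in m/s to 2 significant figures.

38 m/s

Coriolis parameter at 44°S:
f = 2Ω sin φ = 2 × 7.29×10⁻⁵ × sin 44° = 1.01×10⁻⁴ s⁻¹
Height gradient: |∂Z/∂n| = 60 m / 151000 m = 3.97×10⁻⁴
On a pressure surface, geostrophic balance gives V_g = (g/f)|∂Z/∂n|:
V_g = 9.81 × 3.97×10⁻⁴ / 1.01×10⁻⁴ = 38.5 m/s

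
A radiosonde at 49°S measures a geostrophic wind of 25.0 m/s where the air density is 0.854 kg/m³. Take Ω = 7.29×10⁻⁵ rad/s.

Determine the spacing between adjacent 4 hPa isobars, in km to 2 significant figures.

170 km

Coriolis parameter at 49°S:
f = 2Ω sin φ = 2 × 7.29×10⁻⁵ × sin 49° = 1.10×10⁻⁴ s⁻¹
Geostrophic balance rearranged: |∂P/∂n| = f ρ V_g
|∂P/∂n| = 1.10×10⁻⁴ × 0.854 × 25.0 = 2.35×10⁻³ Pa/m
Isobar spacing: Δn = ΔP/|∂P/∂n| = 400 Pa / 2.35×10⁻³ Pa/m = 170265 m ≈ 170 km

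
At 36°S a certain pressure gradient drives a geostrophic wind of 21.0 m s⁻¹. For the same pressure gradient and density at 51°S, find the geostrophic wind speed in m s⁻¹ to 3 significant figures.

15.9 m s⁻¹

With the same pressure gradient and density, V_g ∝ 1/f ∝ 1/sin φ.
V₂ = V₁ · sin φ₁ / sin φ₂ = 21.0 × sin 36° / sin 51°
V₂ = 21.0 × 0.5878/0.7771 = 15.9 m s⁻¹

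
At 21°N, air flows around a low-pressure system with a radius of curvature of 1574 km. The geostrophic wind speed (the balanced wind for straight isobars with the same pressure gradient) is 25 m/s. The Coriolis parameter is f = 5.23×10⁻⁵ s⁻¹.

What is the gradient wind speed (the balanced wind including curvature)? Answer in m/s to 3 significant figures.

20.1 m/s

Around a low, centrifugal force acts outward with Coriolis, so pressure-gradient force balances both:
(1/ρ)|∂P/∂n| = fV + V²/R  →  V² + fR·V − fR·V_g = 0
With fR = 5.23×10⁻⁵ × 1574×10³ m = 82.3 m/s:
V = [−fR + √((fR)² + 4 fR V_g)]/2 = [−82.3 + √(82.3² + 4×82.3×25)]/2 = 20.1 m/s
Subgeostrophic (V < V_g = 25 m/s), as expected around a low.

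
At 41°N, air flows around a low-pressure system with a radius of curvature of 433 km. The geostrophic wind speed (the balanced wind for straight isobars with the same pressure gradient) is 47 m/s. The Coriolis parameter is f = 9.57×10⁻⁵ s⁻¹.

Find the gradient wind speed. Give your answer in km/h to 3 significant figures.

Around a low, centrifugal force acts outward with Coriolis, so pressure-gradient force balances both:
(1/ρ)|∂P/∂n| = fV + V²/R  →  V² + fR·V − fR·V_g = 0
With fR = 9.57×10⁻⁵ × 433×10³ m = 41.4 m/s:
V = [−fR + √((fR)² + 4 fR V_g)]/2 = [−41.4 + √(41.4² + 4×41.4×47)]/2 = 28 m/s
Subgeostrophic (V < V_g = 47 m/s), as expected around a low.
Converting: 28 m/s × 3.6 = 101 km/h

101 km/h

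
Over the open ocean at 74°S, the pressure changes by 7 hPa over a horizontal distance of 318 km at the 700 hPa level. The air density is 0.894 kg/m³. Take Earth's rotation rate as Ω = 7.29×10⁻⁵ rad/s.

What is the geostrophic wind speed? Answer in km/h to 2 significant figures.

63 km/h

Coriolis parameter at 74°S:
f = 2Ω sin φ = 2 × 7.29×10⁻⁵ × sin 74° = 1.40×10⁻⁴ s⁻¹
Pressure gradient: |∂P/∂n| = 700 Pa / 318000 m = 2.20×10⁻³ Pa/m
Geostrophic balance (pressure-gradient force = Coriolis force):
V_g = (1/(fρ)) |∂P/∂n| = 2.20×10⁻³ / (1.40×10⁻⁴ × 0.894) = 17.6 m/s
Converting: 17.6 m/s × 3.6 = 63 km/h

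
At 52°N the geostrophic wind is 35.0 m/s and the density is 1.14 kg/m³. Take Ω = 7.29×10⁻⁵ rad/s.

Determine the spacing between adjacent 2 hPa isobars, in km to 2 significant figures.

44 km

Coriolis parameter at 52°N:
f = 2Ω sin φ = 2 × 7.29×10⁻⁵ × sin 52° = 1.15×10⁻⁴ s⁻¹
Geostrophic balance rearranged: |∂P/∂n| = f ρ V_g
|∂P/∂n| = 1.15×10⁻⁴ × 1.14 × 35.0 = 4.58×10⁻³ Pa/m
Isobar spacing: Δn = ΔP/|∂P/∂n| = 200 Pa / 4.58×10⁻³ Pa/m = 43628 m ≈ 44 km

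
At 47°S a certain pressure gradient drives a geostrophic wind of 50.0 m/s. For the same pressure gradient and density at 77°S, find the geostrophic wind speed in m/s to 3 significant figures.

37.5 m/s

With the same pressure gradient and density, V_g ∝ 1/f ∝ 1/sin φ.
V₂ = V₁ · sin φ₁ / sin φ₂ = 50.0 × sin 47° / sin 77°
V₂ = 50.0 × 0.7314/0.9744 = 37.5 m/s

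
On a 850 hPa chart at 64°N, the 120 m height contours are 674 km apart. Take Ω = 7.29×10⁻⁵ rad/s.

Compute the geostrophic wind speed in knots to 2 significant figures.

26 knots

Coriolis parameter at 64°N:
f = 2Ω sin φ = 2 × 7.29×10⁻⁵ × sin 64° = 1.31×10⁻⁴ s⁻¹
Height gradient: |∂Z/∂n| = 120 m / 674000 m = 1.78×10⁻⁴
On a pressure surface, geostrophic balance gives V_g = (g/f)|∂Z/∂n|:
V_g = 9.81 × 1.78×10⁻⁴ / 1.31×10⁻⁴ = 13.3 m/s
Converting: 13.3 m/s × 1.944 = 26 knots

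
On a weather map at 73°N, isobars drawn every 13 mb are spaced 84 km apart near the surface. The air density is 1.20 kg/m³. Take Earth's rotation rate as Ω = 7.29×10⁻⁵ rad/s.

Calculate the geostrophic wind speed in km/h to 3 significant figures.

333 km/h

Coriolis parameter at 73°N:
f = 2Ω sin φ = 2 × 7.29×10⁻⁵ × sin 73° = 1.39×10⁻⁴ s⁻¹
Pressure gradient: |∂P/∂n| = 1300 Pa / 84000 m = 1.55×10⁻² Pa/m
Geostrophic balance (pressure-gradient force = Coriolis force):
V_g = (1/(fρ)) |∂P/∂n| = 1.55×10⁻² / (1.39×10⁻⁴ × 1.20) = 92.5 m/s
Converting: 92.5 m/s × 3.6 = 333 km/h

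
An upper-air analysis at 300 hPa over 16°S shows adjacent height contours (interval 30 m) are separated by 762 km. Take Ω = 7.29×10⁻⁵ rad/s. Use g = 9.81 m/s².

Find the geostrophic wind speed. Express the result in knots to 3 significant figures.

18.7 knots

Coriolis parameter at 16°S:
f = 2Ω sin φ = 2 × 7.29×10⁻⁵ × sin 16° = 4.02×10⁻⁵ s⁻¹
Height gradient: |∂Z/∂n| = 30 m / 762000 m = 3.94×10⁻⁵
On a pressure surface, geostrophic balance gives V_g = (g/f)|∂Z/∂n|:
V_g = 9.81 × 3.94×10⁻⁵ / 4.02×10⁻⁵ = 9.61 m/s
Converting: 9.61 m/s × 1.944 = 18.7 knots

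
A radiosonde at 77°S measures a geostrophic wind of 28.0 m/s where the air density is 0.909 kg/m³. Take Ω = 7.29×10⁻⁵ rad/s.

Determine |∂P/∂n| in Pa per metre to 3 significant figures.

3.62×10⁻³ Pa/m

Coriolis parameter at 77°S:
f = 2Ω sin φ = 2 × 7.29×10⁻⁵ × sin 77° = 1.42×10⁻⁴ s⁻¹
Geostrophic balance rearranged: |∂P/∂n| = f ρ V_g
|∂P/∂n| = 1.42×10⁻⁴ × 0.909 × 28.0 = 3.62×10⁻³ Pa/m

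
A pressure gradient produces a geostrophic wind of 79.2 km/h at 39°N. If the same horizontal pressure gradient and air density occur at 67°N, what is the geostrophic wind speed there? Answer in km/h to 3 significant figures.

With the same pressure gradient and density, V_g ∝ 1/f ∝ 1/sin φ.
V₂ = V₁ · sin φ₁ / sin φ₂ = 79.2 × sin 39° / sin 67°
V₂ = 79.2 × 0.6293/0.9205 = 54.1 km/h

54.1 km/h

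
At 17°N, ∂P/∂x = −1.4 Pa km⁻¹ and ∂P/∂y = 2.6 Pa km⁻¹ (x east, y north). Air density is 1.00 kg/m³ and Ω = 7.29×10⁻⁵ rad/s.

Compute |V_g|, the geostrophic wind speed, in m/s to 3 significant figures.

69.3 m/s

Coriolis parameter at 17°N:
f = 2Ω sin φ = 2 × 7.29×10⁻⁵ × sin 17° = 4.26×10⁻⁵ s⁻¹
Component geostrophic relations (x east, y north):
u_g = −(1/(fρ)) ∂P/∂y,  v_g = (1/(fρ)) ∂P/∂x
u_g = −(2.6×10⁻³)/(4.26×10⁻⁵ × 1.00) = −61.0 m/s;  v_g = (−1.4×10⁻³)/(4.26×10⁻⁵ × 1.00) = −32.8 m/s
|V_g| = √(u_g² + v_g²) = 69.3 m/s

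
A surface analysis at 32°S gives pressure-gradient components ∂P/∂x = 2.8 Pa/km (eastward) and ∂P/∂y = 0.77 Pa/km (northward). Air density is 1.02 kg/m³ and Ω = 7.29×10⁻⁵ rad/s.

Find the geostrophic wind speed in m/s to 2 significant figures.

37 m/s

Coriolis parameter at 32°S:
f = 2Ω sin φ = 2 × 7.29×10⁻⁵ × sin 32° = 7.73×10⁻⁵ s⁻¹
In the Southern Hemisphere f is negative: f = −7.73×10⁻⁵ s⁻¹.
Component geostrophic relations (x east, y north):
u_g = −(1/(fρ)) ∂P/∂y,  v_g = (1/(fρ)) ∂P/∂x
u_g = −(0.77×10⁻³)/(−7.73×10⁻⁵ × 1.02) = 9.77 m/s;  v_g = (2.8×10⁻³)/(−7.73×10⁻⁵ × 1.02) = −35.5 m/s
|V_g| = √(u_g² + v_g²) = 36.8 m/s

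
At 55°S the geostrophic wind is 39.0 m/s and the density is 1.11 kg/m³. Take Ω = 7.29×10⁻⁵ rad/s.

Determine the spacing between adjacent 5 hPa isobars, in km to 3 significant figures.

Coriolis parameter at 55°S:
f = 2Ω sin φ = 2 × 7.29×10⁻⁵ × sin 55° = 1.19×10⁻⁴ s⁻¹
Geostrophic balance rearranged: |∂P/∂n| = f ρ V_g
|∂P/∂n| = 1.19×10⁻⁴ × 1.11 × 39.0 = 5.17×10⁻³ Pa/m
Isobar spacing: Δn = ΔP/|∂P/∂n| = 500 Pa / 5.17×10⁻³ Pa/m = 96708 m ≈ 96.7 km

96.7 km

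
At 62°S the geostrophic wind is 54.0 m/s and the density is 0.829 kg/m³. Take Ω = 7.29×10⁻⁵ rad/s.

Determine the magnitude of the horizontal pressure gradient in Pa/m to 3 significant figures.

5.76×10⁻³ Pa/m

Coriolis parameter at 62°S:
f = 2Ω sin φ = 2 × 7.29×10⁻⁵ × sin 62° = 1.29×10⁻⁴ s⁻¹
Geostrophic balance rearranged: |∂P/∂n| = f ρ V_g
|∂P/∂n| = 1.29×10⁻⁴ × 0.829 × 54.0 = 5.76×10⁻³ Pa/m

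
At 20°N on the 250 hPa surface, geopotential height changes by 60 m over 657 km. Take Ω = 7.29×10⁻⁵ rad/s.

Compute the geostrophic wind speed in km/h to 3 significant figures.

64.7 km/h

Coriolis parameter at 20°N:
f = 2Ω sin φ = 2 × 7.29×10⁻⁵ × sin 20° = 4.99×10⁻⁵ s⁻¹
Height gradient: |∂Z/∂n| = 60 m / 657000 m = 9.13×10⁻⁵
On a pressure surface, geostrophic balance gives V_g = (g/f)|∂Z/∂n|:
V_g = 9.81 × 9.13×10⁻⁵ / 4.99×10⁻⁵ = 18.0 m/s
Converting: 18.0 m/s × 3.6 = 64.7 km/h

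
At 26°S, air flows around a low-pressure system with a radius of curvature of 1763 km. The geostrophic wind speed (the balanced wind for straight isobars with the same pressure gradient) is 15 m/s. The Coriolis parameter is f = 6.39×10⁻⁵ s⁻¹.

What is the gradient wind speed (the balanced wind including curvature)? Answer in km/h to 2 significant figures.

Around a low, centrifugal force acts outward with Coriolis, so pressure-gradient force balances both:
(1/ρ)|∂P/∂n| = fV + V²/R  →  V² + fR·V − fR·V_g = 0
With fR = 6.39×10⁻⁵ × 1763×10³ m = 113 m/s:
V = [−fR + √((fR)² + 4 fR V_g)]/2 = [−113 + √(113² + 4×113×15)]/2 = 13.4 m/s
Subgeostrophic (V < V_g = 15 m/s), as expected around a low.
Converting: 13.4 m/s × 3.6 = 48 km/h

48 km/h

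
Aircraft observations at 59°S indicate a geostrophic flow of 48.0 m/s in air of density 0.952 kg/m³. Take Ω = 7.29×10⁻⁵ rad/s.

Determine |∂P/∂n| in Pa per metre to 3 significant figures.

Coriolis parameter at 59°S:
f = 2Ω sin φ = 2 × 7.29×10⁻⁵ × sin 59° = 1.25×10⁻⁴ s⁻¹
Geostrophic balance rearranged: |∂P/∂n| = f ρ V_g
|∂P/∂n| = 1.25×10⁻⁴ × 0.952 × 48.0 = 5.71×10⁻³ Pa/m

5.71×10⁻³ Pa/m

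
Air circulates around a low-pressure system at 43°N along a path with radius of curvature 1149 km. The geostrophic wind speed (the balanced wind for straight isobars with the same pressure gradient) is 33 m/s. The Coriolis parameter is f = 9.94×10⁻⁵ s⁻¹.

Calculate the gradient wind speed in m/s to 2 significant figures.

Around a low, centrifugal force acts outward with Coriolis, so pressure-gradient force balances both:
(1/ρ)|∂P/∂n| = fV + V²/R  →  V² + fR·V − fR·V_g = 0
With fR = 9.94×10⁻⁵ × 1149×10³ m = 114 m/s:
V = [−fR + √((fR)² + 4 fR V_g)]/2 = [−114 + √(114² + 4×114×33)]/2 = 26.7 m/s
Subgeostrophic (V < V_g = 33 m/s), as expected around a low.

27 m/s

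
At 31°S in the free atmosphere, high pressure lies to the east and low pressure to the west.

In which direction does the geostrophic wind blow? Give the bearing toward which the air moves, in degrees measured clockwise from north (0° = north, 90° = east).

180°

The pressure-gradient force points toward the west (bearing 270°).
Geostrophic balance: in the Southern Hemisphere the Coriolis force deflects motion to the left, so the geostrophic wind blows 90° to the left of the pressure-gradient force (low pressure on the right).
Rotating 270° by 90° counterclockwise gives 180° — the wind blows toward the south.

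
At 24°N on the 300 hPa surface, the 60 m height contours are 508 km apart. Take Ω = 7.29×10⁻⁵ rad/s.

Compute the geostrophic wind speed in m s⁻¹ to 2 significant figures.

20 m s⁻¹

Coriolis parameter at 24°N:
f = 2Ω sin φ = 2 × 7.29×10⁻⁵ × sin 24° = 5.93×10⁻⁵ s⁻¹
Height gradient: |∂Z/∂n| = 60 m / 508000 m = 1.18×10⁻⁴
On a pressure surface, geostrophic balance gives V_g = (g/f)|∂Z/∂n|:
V_g = 9.81 × 1.18×10⁻⁴ / 5.93×10⁻⁵ = 19.5 m/s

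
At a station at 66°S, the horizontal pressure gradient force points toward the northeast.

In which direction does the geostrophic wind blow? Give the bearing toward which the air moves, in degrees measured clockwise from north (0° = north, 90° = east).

315°

The pressure-gradient force points toward the northeast (bearing 045°).
Geostrophic balance: in the Southern Hemisphere the Coriolis force deflects motion to the left, so the geostrophic wind blows 90° to the left of the pressure-gradient force (low pressure on the right).
Rotating 045° by 90° counterclockwise gives 315° — the wind blows toward the northwest.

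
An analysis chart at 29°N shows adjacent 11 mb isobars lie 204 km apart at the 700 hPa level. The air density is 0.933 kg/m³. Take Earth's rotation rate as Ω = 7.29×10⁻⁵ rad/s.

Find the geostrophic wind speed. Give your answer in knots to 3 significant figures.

159 knots

Coriolis parameter at 29°N:
f = 2Ω sin φ = 2 × 7.29×10⁻⁵ × sin 29° = 7.07×10⁻⁵ s⁻¹
Pressure gradient: |∂P/∂n| = 1100 Pa / 204000 m = 5.39×10⁻³ Pa/m
Geostrophic balance (pressure-gradient force = Coriolis force):
V_g = (1/(fρ)) |∂P/∂n| = 5.39×10⁻³ / (7.07×10⁻⁵ × 0.933) = 81.8 m/s
Converting: 81.8 m/s × 1.944 = 159 knots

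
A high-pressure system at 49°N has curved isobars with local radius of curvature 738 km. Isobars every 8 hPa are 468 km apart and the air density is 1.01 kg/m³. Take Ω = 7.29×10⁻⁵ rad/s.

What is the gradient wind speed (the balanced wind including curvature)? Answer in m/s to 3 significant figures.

20.6 m/s

Coriolis parameter at 49°N:
f = 2Ω sin φ = 2 × 7.29×10⁻⁵ × sin 49° = 1.10×10⁻⁴ s⁻¹
Pressure gradient: |∂P/∂n| = 800 Pa / 468000 m = 1.71×10⁻³ Pa/m
Geostrophic speed: V_g = |∂P/∂n|/(fρ) = 1.71×10⁻³/(1.10×10⁻⁴ × 1.01) = 15.4 m/s
Around a high, pressure-gradient force acts outward with centrifugal, so Coriolis balances both:
fV = (1/ρ)|∂P/∂n| + V²/R  →  V² − fR·V + fR·V_g = 0
With fR = 1.10×10⁻⁴ × 738×10³ m = 81.2 m/s:
V = [fR − √((fR)² − 4 fR V_g)]/2 = [81.2 − √(81.2² − 4×81.2×15.4)]/2 = 20.6 m/s
Supergeostrophic (V > V_g = 15.4 m/s), as expected around a high.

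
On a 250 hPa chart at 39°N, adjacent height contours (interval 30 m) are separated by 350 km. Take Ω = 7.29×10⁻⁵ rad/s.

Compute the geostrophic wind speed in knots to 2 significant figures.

18 knots

Coriolis parameter at 39°N:
f = 2Ω sin φ = 2 × 7.29×10⁻⁵ × sin 39° = 9.18×10⁻⁵ s⁻¹
Height gradient: |∂Z/∂n| = 30 m / 350000 m = 8.57×10⁻⁵
On a pressure surface, geostrophic balance gives V_g = (g/f)|∂Z/∂n|:
V_g = 9.81 × 8.57×10⁻⁵ / 9.18×10⁻⁵ = 9.16 m/s
Converting: 9.16 m/s × 1.944 = 18 knots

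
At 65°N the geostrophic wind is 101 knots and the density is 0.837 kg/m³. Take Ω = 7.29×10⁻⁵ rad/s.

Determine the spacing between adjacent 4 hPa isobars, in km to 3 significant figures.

69.6 km

Coriolis parameter at 65°N:
f = 2Ω sin φ = 2 × 7.29×10⁻⁵ × sin 65° = 1.32×10⁻⁴ s⁻¹
Wind speed in SI: 101 knots = 52.0 m/s
Geostrophic balance rearranged: |∂P/∂n| = f ρ V_g
|∂P/∂n| = 1.32×10⁻⁴ × 0.837 × 52.0 = 5.75×10⁻³ Pa/m
Isobar spacing: Δn = ΔP/|∂P/∂n| = 400 Pa / 5.75×10⁻³ Pa/m = 69605 m ≈ 69.6 km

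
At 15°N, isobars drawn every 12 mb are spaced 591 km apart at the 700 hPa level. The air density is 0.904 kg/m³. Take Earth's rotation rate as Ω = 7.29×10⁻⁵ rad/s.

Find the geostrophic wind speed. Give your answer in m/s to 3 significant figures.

59.5 m/s

Coriolis parameter at 15°N:
f = 2Ω sin φ = 2 × 7.29×10⁻⁵ × sin 15° = 3.77×10⁻⁵ s⁻¹
Pressure gradient: |∂P/∂n| = 1200 Pa / 591000 m = 2.03×10⁻³ Pa/m
Geostrophic balance (pressure-gradient force = Coriolis force):
V_g = (1/(fρ)) |∂P/∂n| = 2.03×10⁻³ / (3.77×10⁻⁵ × 0.904) = 59.5 m/s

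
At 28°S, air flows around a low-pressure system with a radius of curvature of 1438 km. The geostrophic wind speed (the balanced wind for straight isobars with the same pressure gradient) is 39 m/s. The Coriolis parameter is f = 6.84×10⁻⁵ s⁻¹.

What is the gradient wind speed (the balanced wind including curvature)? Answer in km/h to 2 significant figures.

Around a low, centrifugal force acts outward with Coriolis, so pressure-gradient force balances both:
(1/ρ)|∂P/∂n| = fV + V²/R  →  V² + fR·V − fR·V_g = 0
With fR = 6.84×10⁻⁵ × 1438×10³ m = 98.4 m/s:
V = [−fR + √((fR)² + 4 fR V_g)]/2 = [−98.4 + √(98.4² + 4×98.4×39)]/2 = 29.9 m/s
Subgeostrophic (V < V_g = 39 m/s), as expected around a low.
Converting: 29.9 m/s × 3.6 = 110 km/h

110 km/h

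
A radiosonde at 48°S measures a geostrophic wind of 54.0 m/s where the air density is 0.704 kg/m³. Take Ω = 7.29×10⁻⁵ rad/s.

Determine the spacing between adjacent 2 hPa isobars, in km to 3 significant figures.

Coriolis parameter at 48°S:
f = 2Ω sin φ = 2 × 7.29×10⁻⁵ × sin 48° = 1.08×10⁻⁴ s⁻¹
Geostrophic balance rearranged: |∂P/∂n| = f ρ V_g
|∂P/∂n| = 1.08×10⁻⁴ × 0.704 × 54.0 = 4.12×10⁻³ Pa/m
Isobar spacing: Δn = ΔP/|∂P/∂n| = 200 Pa / 4.12×10⁻³ Pa/m = 48555 m ≈ 48.6 km

48.6 km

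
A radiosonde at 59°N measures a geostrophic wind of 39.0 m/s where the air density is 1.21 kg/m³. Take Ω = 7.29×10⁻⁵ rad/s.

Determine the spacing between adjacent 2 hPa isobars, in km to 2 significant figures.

Coriolis parameter at 59°N:
f = 2Ω sin φ = 2 × 7.29×10⁻⁵ × sin 59° = 1.25×10⁻⁴ s⁻¹
Geostrophic balance rearranged: |∂P/∂n| = f ρ V_g
|∂P/∂n| = 1.25×10⁻⁴ × 1.21 × 39.0 = 5.90×10⁻³ Pa/m
Isobar spacing: Δn = ΔP/|∂P/∂n| = 200 Pa / 5.90×10⁻³ Pa/m = 33912 m ≈ 34 km

34 km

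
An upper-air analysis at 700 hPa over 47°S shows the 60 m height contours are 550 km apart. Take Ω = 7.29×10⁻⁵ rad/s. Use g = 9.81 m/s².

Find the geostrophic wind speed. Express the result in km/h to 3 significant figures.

36.1 km/h

Coriolis parameter at 47°S:
f = 2Ω sin φ = 2 × 7.29×10⁻⁵ × sin 47° = 1.07×10⁻⁴ s⁻¹
Height gradient: |∂Z/∂n| = 60 m / 550000 m = 1.09×10⁻⁴
On a pressure surface, geostrophic balance gives V_g = (g/f)|∂Z/∂n|:
V_g = 9.81 × 1.09×10⁻⁴ / 1.07×10⁻⁴ = 10.0 m/s
Converting: 10.0 m/s × 3.6 = 36.1 km/h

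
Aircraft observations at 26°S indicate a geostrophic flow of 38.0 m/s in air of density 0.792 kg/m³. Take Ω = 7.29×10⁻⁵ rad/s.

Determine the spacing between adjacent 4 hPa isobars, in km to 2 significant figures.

Coriolis parameter at 26°S:
f = 2Ω sin φ = 2 × 7.29×10⁻⁵ × sin 26° = 6.39×10⁻⁵ s⁻¹
Geostrophic balance rearranged: |∂P/∂n| = f ρ V_g
|∂P/∂n| = 6.39×10⁻⁵ × 0.792 × 38.0 = 1.92×10⁻³ Pa/m
Isobar spacing: Δn = ΔP/|∂P/∂n| = 400 Pa / 1.92×10⁻³ Pa/m = 207947 m ≈ 210 km

210 km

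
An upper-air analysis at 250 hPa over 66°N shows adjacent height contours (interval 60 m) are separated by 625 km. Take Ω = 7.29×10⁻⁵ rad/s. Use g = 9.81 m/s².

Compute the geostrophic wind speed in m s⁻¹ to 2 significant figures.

7.1 m s⁻¹

Coriolis parameter at 66°N:
f = 2Ω sin φ = 2 × 7.29×10⁻⁵ × sin 66° = 1.33×10⁻⁴ s⁻¹
Height gradient: |∂Z/∂n| = 60 m / 625000 m = 9.60×10⁻⁵
On a pressure surface, geostrophic balance gives V_g = (g/f)|∂Z/∂n|:
V_g = 9.81 × 9.60×10⁻⁵ / 1.33×10⁻⁴ = 7.07 m/s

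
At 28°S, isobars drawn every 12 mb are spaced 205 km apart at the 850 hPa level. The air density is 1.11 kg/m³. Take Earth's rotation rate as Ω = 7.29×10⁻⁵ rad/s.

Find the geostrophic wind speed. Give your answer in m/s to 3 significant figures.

Coriolis parameter at 28°S:
f = 2Ω sin φ = 2 × 7.29×10⁻⁵ × sin 28° = 6.84×10⁻⁵ s⁻¹
Pressure gradient: |∂P/∂n| = 1200 Pa / 205000 m = 5.85×10⁻³ Pa/m
Geostrophic balance (pressure-gradient force = Coriolis force):
V_g = (1/(fρ)) |∂P/∂n| = 5.85×10⁻³ / (6.84×10⁻⁵ × 1.11) = 77.0 m/s

77.0 m/s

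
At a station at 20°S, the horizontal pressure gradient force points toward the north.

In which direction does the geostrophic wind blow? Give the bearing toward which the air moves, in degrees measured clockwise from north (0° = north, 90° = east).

The pressure-gradient force points toward the north (bearing 000°).
Geostrophic balance: in the Southern Hemisphere the Coriolis force deflects motion to the left, so the geostrophic wind blows 90° to the left of the pressure-gradient force (low pressure on the right).
Rotating 000° by 90° counterclockwise gives 270° — the wind blows toward the west.

270°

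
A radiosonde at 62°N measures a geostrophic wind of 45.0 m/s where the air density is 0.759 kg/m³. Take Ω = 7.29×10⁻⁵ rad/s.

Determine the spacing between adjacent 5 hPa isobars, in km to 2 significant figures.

Coriolis parameter at 62°N:
f = 2Ω sin φ = 2 × 7.29×10⁻⁵ × sin 62° = 1.29×10⁻⁴ s⁻¹
Geostrophic balance rearranged: |∂P/∂n| = f ρ V_g
|∂P/∂n| = 1.29×10⁻⁴ × 0.759 × 45.0 = 4.40×10⁻³ Pa/m
Isobar spacing: Δn = ΔP/|∂P/∂n| = 500 Pa / 4.40×10⁻³ Pa/m = 113716 m ≈ 110 km

110 km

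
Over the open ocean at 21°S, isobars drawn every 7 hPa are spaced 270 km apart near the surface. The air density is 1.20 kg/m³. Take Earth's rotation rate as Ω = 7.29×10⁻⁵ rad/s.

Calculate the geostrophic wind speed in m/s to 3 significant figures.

41.3 m/s

Coriolis parameter at 21°S:
f = 2Ω sin φ = 2 × 7.29×10⁻⁵ × sin 21° = 5.23×10⁻⁵ s⁻¹
Pressure gradient: |∂P/∂n| = 700 Pa / 270000 m = 2.59×10⁻³ Pa/m
Geostrophic balance (pressure-gradient force = Coriolis force):
V_g = (1/(fρ)) |∂P/∂n| = 2.59×10⁻³ / (5.23×10⁻⁵ × 1.20) = 41.3 m/s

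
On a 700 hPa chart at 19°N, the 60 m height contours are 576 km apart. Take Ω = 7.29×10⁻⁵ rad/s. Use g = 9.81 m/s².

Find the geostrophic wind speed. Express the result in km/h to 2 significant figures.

77 km/h

Coriolis parameter at 19°N:
f = 2Ω sin φ = 2 × 7.29×10⁻⁵ × sin 19° = 4.75×10⁻⁵ s⁻¹
Height gradient: |∂Z/∂n| = 60 m / 576000 m = 1.04×10⁻⁴
On a pressure surface, geostrophic balance gives V_g = (g/f)|∂Z/∂n|:
V_g = 9.81 × 1.04×10⁻⁴ / 4.75×10⁻⁵ = 21.5 m/s
Converting: 21.5 m/s × 3.6 = 77 km/h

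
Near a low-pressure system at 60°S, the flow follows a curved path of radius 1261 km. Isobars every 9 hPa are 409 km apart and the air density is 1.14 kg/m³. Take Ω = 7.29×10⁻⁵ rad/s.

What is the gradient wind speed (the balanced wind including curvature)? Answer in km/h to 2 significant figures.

Coriolis parameter at 60°S:
f = 2Ω sin φ = 2 × 7.29×10⁻⁵ × sin 60° = 1.26×10⁻⁴ s⁻¹
Pressure gradient: |∂P/∂n| = 900 Pa / 409000 m = 2.20×10⁻³ Pa/m
Geostrophic speed: V_g = |∂P/∂n|/(fρ) = 2.20×10⁻³/(1.26×10⁻⁴ × 1.14) = 15.3 m/s
Around a low, centrifugal force acts outward with Coriolis, so pressure-gradient force balances both:
(1/ρ)|∂P/∂n| = fV + V²/R  →  V² + fR·V − fR·V_g = 0
With fR = 1.26×10⁻⁴ × 1261×10³ m = 159 m/s:
V = [−fR + √((fR)² + 4 fR V_g)]/2 = [−159 + √(159² + 4×159×15.3)]/2 = 14 m/s
Subgeostrophic (V < V_g = 15.3 m/s), as expected around a low.
Converting: 14 m/s × 3.6 = 51 km/h

51 km/h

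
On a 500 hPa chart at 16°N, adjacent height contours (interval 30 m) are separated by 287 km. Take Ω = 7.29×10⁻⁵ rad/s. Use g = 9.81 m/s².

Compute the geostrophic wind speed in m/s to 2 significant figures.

Coriolis parameter at 16°N:
f = 2Ω sin φ = 2 × 7.29×10⁻⁵ × sin 16° = 4.02×10⁻⁵ s⁻¹
Height gradient: |∂Z/∂n| = 30 m / 287000 m = 1.05×10⁻⁴
On a pressure surface, geostrophic balance gives V_g = (g/f)|∂Z/∂n|:
V_g = 9.81 × 1.05×10⁻⁴ / 4.02×10⁻⁵ = 25.5 m/s

26 m/s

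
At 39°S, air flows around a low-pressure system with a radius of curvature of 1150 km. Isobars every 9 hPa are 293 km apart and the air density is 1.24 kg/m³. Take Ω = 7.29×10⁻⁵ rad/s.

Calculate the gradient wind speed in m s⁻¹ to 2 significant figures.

Coriolis parameter at 39°S:
f = 2Ω sin φ = 2 × 7.29×10⁻⁵ × sin 39° = 9.18×10⁻⁵ s⁻¹
Pressure gradient: |∂P/∂n| = 900 Pa / 293000 m = 3.07×10⁻³ Pa/m
Geostrophic speed: V_g = |∂P/∂n|/(fρ) = 3.07×10⁻³/(9.18×10⁻⁵ × 1.24) = 27.0 m/s
Around a low, centrifugal force acts outward with Coriolis, so pressure-gradient force balances both:
(1/ρ)|∂P/∂n| = fV + V²/R  →  V² + fR·V − fR·V_g = 0
With fR = 9.18×10⁻⁵ × 1150×10³ m = 106 m/s:
V = [−fR + √((fR)² + 4 fR V_g)]/2 = [−106 + √(106² + 4×106×27)]/2 = 22.3 m/s
Subgeostrophic (V < V_g = 27 m/s), as expected around a low.

22 m s⁻¹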